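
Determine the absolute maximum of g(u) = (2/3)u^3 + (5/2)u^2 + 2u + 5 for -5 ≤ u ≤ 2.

73/3

The derivative is 2u^2 + 5u + 2, which vanishes at u = -2 and u = -1/2.
Compare values at every candidate in [-5, 2]: g(-5) = -155/6; g(-2) = 17/3; g(-1/2) = 109/24; g(2) = 73/3.
The maximum over the interval is 73/3, attained at u = 2.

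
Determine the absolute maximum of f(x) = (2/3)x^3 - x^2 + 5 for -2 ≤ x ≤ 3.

14

f'(x) = 2x^2 - 2x, which vanishes at x = 0 and x = 1.
Compare values at every candidate in [-2, 3]: f(-2) = -13/3, f(0) = 5, f(1) = 14/3, f(3) = 14.
The maximum over the interval is 14, attained at x = 3.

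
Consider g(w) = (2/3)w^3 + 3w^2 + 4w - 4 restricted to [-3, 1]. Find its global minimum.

-7

Differentiating, g'(w) = 2w^2 + 6w + 4; which vanishes at w = -2 and w = -1.
Compare values at every candidate in [-3, 1]: g(-3) = -7; g(-2) = -16/3; g(-1) = -17/3; g(1) = 11/3.
The minimum over the interval is -7, attained at w = -3.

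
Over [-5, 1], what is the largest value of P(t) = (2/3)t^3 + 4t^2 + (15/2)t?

73/6

P'(t) = 2t^2 + 8t + 15/2, which vanishes at t = -5/2 and t = -3/2.
Compare values at every candidate in [-5, 1]: P(-5) = -125/6,  P(-5/2) = -25/6,  P(-3/2) = -9/2,  P(1) = 73/6.
The maximum over the interval is 73/6, attained at t = 1.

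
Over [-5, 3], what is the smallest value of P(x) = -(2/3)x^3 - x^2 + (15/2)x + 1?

-163/12

P'(x) = -2x^2 - 2x + 15/2, which vanishes at x = -5/2 and x = 3/2.
Evaluating at the critical points and endpoints: P(-5) = 131/6,  P(-5/2) = -163/12,  P(3/2) = 31/4,  P(3) = -7/2.
The minimum over the interval is -163/12, attained at x = -5/2.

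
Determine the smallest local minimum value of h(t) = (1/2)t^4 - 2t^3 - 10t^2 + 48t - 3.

Critical points: h'(t) = 2t^3 - 6t^2 - 20t + 48 vanishes at t = -3, 2, 4.
Second-derivative test with h''(t) = 6t^2 - 12t - 20: h''(-3) = 70 > 0 ⇒ local minimum; h''(2) = -20 < 0 ⇒ local maximum; h''(4) = 28 > 0 ⇒ local minimum.
So the smallest local minimum value is h(-3) = -285/2.

-285/2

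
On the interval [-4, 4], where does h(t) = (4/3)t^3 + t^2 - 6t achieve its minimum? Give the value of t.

Differentiating, h'(t) = 4t^2 + 2t - 6; which vanishes at t = -3/2 and t = 1.
Compare values at every candidate in [-4, 4]: h(-4) = -136/3,  h(-3/2) = 27/4,  h(1) = -11/3,  h(4) = 232/3.
So the minimum is h(-4) = -136/3.

-4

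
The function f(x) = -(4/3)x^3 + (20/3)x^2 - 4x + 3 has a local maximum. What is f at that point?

Critical points: f'(x) = -4x^2 + (40/3)x - 4 vanishes at x = 1/3, 3.
Since f''(x) = -8x + 40/3, we get f''(1/3) = 32/3 > 0 ⇒ local minimum; f''(3) = -32/3 < 0 ⇒ local maximum.
Thus f has its local maximum at x = 3, with value 15.

15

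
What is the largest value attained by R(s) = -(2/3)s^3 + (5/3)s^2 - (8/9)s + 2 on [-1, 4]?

47/9

R'(s) = -2s^2 + (10/3)s - 8/9, which vanishes at s = 1/3 and s = 4/3.
Compare values at every candidate in [-1, 4]: R(-1) = 47/9; R(1/3) = 151/81; R(4/3) = 178/81; R(4) = -158/9.
So the maximum is R(-1) = 47/9.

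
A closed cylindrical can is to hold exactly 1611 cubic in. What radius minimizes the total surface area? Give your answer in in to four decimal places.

With radius r and height h, πr²h = 1611 so h = 1611/(πr²), and S(r) = 2πr² + 2πrh = 2πr² + 2·1611/r.
S'(r) = 4πr − 2·1611/r² = 0 ⇒ r³ = 1611/(2π), so r ≈ 6.3529 and h = 2r ≈ 12.7058.
S''(r) = 4π + 4·1611/r³ > 0, so this is the minimum; S ≈ 760.7552.

6.3529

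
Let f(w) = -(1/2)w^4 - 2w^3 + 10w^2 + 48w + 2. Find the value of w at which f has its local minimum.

f'(w) = -2w^3 - 6w^2 + 20w + 48 = 0 at w = -4, -2, 3.
f''(w) = -6w^2 - 12w + 20. f''(-4) = -28 < 0 ⇒ local maximum; f''(-2) = 20 > 0 ⇒ local minimum; f''(3) = -70 < 0 ⇒ local maximum.
The local minimum is f(-2) = -46.

-2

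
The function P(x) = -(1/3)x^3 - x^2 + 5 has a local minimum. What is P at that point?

11/3

P'(x) = -x^2 - 2x = 0 at x = -2, 0.
Since P''(x) = -2x - 2, we get P''(-2) = 2 > 0 ⇒ local minimum; P''(0) = -2 < 0 ⇒ local maximum.
Thus P has its local minimum at x = -2, with value 11/3.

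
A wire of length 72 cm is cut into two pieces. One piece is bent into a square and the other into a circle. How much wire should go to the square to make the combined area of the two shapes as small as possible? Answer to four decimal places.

40.3271

Let x be the length used for the square. Square side x/4; circle radius (72−x)/(2π).
A(x) = (x/4)² + π·((72−x)/(2π))² = x²/16 + (72−x)²/(4π) for 0 ≤ x ≤ 72. A'(x) = x/8 − (72−x)/(2π) = 0 gives x = 4·72/(π+4) ≈ 40.3271.
A'' = 1/8 + 1/(2π) > 0, so this gives the minimum combined area; x ≈ 40.3271 cm to the square.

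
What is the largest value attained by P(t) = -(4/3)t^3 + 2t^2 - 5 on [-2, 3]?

The derivative is -4t^2 + 4t, which vanishes at t = 0 and t = 1.
Candidates: P(-2) = 41/3, P(0) = -5, P(1) = -13/3, P(3) = -23.
The maximum over the interval is 41/3, attained at t = -2.

41/3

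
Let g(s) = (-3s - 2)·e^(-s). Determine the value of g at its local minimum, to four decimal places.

-2.1496

g'(s) = (-3)·e^(-s) + (-3s - 2)·(-1)·e^(-s) = (3s - 1)·e^(-s). Since e^(-s) > 0, the only critical point is s = 1/3.
g''(1/3) has the same sign as 3 > 0, so this is a local minimum.
g(1/3) = (-3)·e^(-1/3) ≈ -2.1496.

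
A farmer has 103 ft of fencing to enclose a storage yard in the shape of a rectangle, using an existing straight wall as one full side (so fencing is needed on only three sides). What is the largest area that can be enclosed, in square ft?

10609/8

Let the sides perpendicular to the wall have length x and the parallel side y, so 2x + y = 103 and the area is A = xy = x(103 − 2x).
A'(x) = 103 − 4x = 0 gives x = 103/4, and A''(x) = −4 < 0 confirms a maximum.
Then y = 103 − 2·103/4 = 103/2 and A = 10609/8.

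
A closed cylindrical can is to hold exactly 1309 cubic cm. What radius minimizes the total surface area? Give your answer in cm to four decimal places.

5.9282

With radius r and height h, πr²h = 1309 so h = 1309/(πr²), and S(r) = 2πr² + 2πrh = 2πr² + 2·1309/r.
S'(r) = 4πr − 2·1309/r² = 0 ⇒ r³ = 1309/(2π), so r ≈ 5.9282 and h = 2r ≈ 11.8563.
S''(r) = 4π + 4·1309/r³ > 0, so this is the minimum; S ≈ 662.4315.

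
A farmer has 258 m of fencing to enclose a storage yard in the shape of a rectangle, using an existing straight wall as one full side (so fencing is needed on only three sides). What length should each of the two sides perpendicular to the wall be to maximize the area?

Let the sides perpendicular to the wall have length x and the parallel side y, so 2x + y = 258 and the area is A = xy = x(258 − 2x).
A'(x) = 258 − 4x = 0 gives x = 129/2, and A''(x) = −4 < 0 confirms a maximum.
Then y = 258 − 2·129/2 = 129 and A = 16641/2.

129/2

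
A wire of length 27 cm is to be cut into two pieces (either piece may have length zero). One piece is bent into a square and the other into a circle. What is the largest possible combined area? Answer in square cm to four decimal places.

Let x be the length used for the square. Square side x/4; circle radius (27−x)/(2π).
A(x) = (x/4)² + π·((27−x)/(2π))² = x²/16 + (27−x)²/(4π) for 0 ≤ x ≤ 27. A'(x) = x/8 − (27−x)/(2π) = 0 gives x = 4·27/(π+4) ≈ 15.1227.
A'' > 0, so the interior critical point is a minimum; the maximum is at an endpoint. A(0) = 58.0120 and A(27) = 45.5625, so the largest area is 58.0120.

58.0120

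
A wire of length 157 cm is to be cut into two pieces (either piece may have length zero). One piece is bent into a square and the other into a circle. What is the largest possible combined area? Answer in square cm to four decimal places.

1961.5051

Let x be the length used for the square. Square side x/4; circle radius (157−x)/(2π).
A(x) = (x/4)² + π·((157−x)/(2π))² = x²/16 + (157−x)²/(4π) for 0 ≤ x ≤ 157. A'(x) = x/8 − (157−x)/(2π) = 0 gives x = 4·157/(π+4) ≈ 87.9356.
A'' > 0, so the interior critical point is a minimum; the maximum is at an endpoint. A(0) = 1961.5051 and A(157) = 1540.5625, so the largest area is 1961.5051.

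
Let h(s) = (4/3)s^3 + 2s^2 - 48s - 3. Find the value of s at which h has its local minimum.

Critical points: h'(s) = 4s^2 + 4s - 48 vanishes at s = -4, 3.
Since h''(s) = 8s + 4, we get h''(-4) = -28 < 0 ⇒ local maximum; h''(3) = 28 > 0 ⇒ local minimum.
Thus h has its local minimum at s = 3, with value -93.

3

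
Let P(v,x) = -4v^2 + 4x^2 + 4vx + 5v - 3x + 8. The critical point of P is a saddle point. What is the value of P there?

191/20

∂P/∂v = -8v + 4x + 5 = 0 and ∂P/∂x = 4v + 8x - 3 = 0, so (v, x) = (13/20, 1/20).
The Hessian has P_{vv} = -8, P_{xx} = 8, P_{vx} = 4, giving D = -80 < 0, so the point is a saddle point.
P(13/20, 1/20) = 191/20.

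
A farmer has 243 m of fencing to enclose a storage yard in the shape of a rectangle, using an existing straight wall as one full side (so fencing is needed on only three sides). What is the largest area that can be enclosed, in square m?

59049/8

Let the sides perpendicular to the wall have length x and the parallel side y, so 2x + y = 243 and the area is A = xy = x(243 − 2x).
A'(x) = 243 − 4x = 0 gives x = 243/4, and A''(x) = −4 < 0 confirms a maximum.
Then y = 243 − 2·243/4 = 243/2 and A = 59049/8.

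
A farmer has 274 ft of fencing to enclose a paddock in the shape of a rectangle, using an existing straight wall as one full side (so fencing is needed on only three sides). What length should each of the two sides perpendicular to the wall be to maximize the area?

Let the sides perpendicular to the wall have length x and the parallel side y, so 2x + y = 274 and the area is A = xy = x(274 − 2x).
A'(x) = 274 − 4x = 0 gives x = 137/2, and A''(x) = −4 < 0 confirms a maximum.
Then y = 274 − 2·137/2 = 137 and A = 18769/2.

137/2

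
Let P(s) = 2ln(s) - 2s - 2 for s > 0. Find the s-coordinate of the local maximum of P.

1

P'(s) = 2/s − 2 = 0 gives s = 1.
P''(s) = -2/s², which is negative for s > 0, so this is a local maximum.
P(1) = 2·ln(1) - 2 - 2 ≈ -4.0000.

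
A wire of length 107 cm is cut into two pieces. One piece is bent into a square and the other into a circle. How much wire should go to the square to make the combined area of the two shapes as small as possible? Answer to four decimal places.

59.9306

Let x be the length used for the square. Square side x/4; circle radius (107−x)/(2π).
A(x) = (x/4)² + π·((107−x)/(2π))² = x²/16 + (107−x)²/(4π) for 0 ≤ x ≤ 107. A'(x) = x/8 − (107−x)/(2π) = 0 gives x = 4·107/(π+4) ≈ 59.9306.
A'' = 1/8 + 1/(2π) > 0, so this gives the minimum combined area; x ≈ 59.9306 cm to the square.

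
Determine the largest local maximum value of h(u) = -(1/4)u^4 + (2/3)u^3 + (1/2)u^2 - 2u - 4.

-29/12

h'(u) = -u^3 + 2u^2 + u - 2. Setting h'(u) = 0 gives u ∈ {-1, 1, 2}.
Second-derivative test with h''(u) = -3u^2 + 4u + 1: h''(-1) = -6 < 0 ⇒ local maximum; h''(1) = 2 > 0 ⇒ local minimum; h''(2) = -3 < 0 ⇒ local maximum.
The largest local maximum is h(-1) = -29/12.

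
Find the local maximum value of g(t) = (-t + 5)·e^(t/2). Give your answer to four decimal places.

8.9634

Differentiating with the product rule gives g'(t) = (-(1/2)t + 3/2)·e^(t/2). Since e^(t/2) > 0, the only critical point is t = 3.
g''(3) has the same sign as -1/2 < 0, so this is a local maximum.
g(3) = (2)·e^(3/2) ≈ 8.9634.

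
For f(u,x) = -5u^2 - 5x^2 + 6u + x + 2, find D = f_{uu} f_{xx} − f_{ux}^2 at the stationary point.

∂f/∂u = -10u + 6 = 0 and ∂f/∂x = -10x + 1 = 0, so (u, x) = (3/5, 1/10).
The Hessian has f_{uu} = -10, f_{xx} = -10, f_{ux} = 0, giving D = 100 > 0 with f_{uu} < 0, so the point is a local maximum.
D = (-10)·(-10) − (0)^2 = 100.

100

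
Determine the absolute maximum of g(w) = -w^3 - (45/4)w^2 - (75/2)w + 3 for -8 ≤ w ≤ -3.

The derivative is -3w^2 - (45/2)w - 75/2, whose only zero in [-8, -3] is w = -5.
Evaluating at the critical points and endpoints: g(-8) = 95; g(-5) = 137/4; g(-3) = 165/4.
Hence the absolute maximum is 95 at w = -8.

95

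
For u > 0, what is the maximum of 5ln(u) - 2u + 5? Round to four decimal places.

4.5815

h'(u) = 5/u − 2 = 0 gives u = 5/2.
h''(u) = -5/u², which is negative for u > 0, so this is a local maximum.
h(5/2) = 5·ln(5/2) - 5 + 5 ≈ 4.5815.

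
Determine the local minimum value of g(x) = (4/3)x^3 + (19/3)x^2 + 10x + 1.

g'(x) = 4x^2 + (38/3)x + 10 = 0 at x = -5/3, -3/2.
Since g''(x) = 8x + 38/3, we get g''(-5/3) = -2/3 < 0 ⇒ local maximum; g''(-3/2) = 2/3 > 0 ⇒ local minimum.
Thus g has its local minimum at x = -3/2, with value -17/4.

-17/4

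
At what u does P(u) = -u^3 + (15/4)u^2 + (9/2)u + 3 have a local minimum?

P'(u) = -3u^2 + (15/2)u + 9/2 = 0 at u = -1/2, 3.
Second-derivative test with P''(u) = -6u + 15/2: P''(-1/2) = 21/2 > 0 ⇒ local minimum; P''(3) = -21/2 < 0 ⇒ local maximum.
The local minimum is P(-1/2) = 29/16.

-1/2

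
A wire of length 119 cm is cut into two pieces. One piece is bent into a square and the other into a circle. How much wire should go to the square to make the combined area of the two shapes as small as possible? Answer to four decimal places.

Let x be the length used for the square. Square side x/4; circle radius (119−x)/(2π).
A(x) = (x/4)² + π·((119−x)/(2π))² = x²/16 + (119−x)²/(4π) for 0 ≤ x ≤ 119. A'(x) = x/8 − (119−x)/(2π) = 0 gives x = 4·119/(π+4) ≈ 66.6518.
A'' = 1/8 + 1/(2π) > 0, so this gives the minimum combined area; x ≈ 66.6518 cm to the square.

66.6518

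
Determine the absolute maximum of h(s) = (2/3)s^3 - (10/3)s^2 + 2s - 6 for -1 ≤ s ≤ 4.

-460/81

Differentiating, h'(s) = 2s^2 - (20/3)s + 2; which vanishes at s = 1/3 and s = 3.
Candidates: h(-1) = -12,  h(1/3) = -460/81,  h(3) = -12,  h(4) = -26/3.
The maximum over the interval is -460/81, attained at s = 1/3.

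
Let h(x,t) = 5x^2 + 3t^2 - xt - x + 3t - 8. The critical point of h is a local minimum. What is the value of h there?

-517/59

∂h/∂x = 10x - t - 1 = 0 and ∂h/∂t = -x + 6t + 3 = 0, so (x, t) = (3/59, -29/59).
The Hessian has h_{xx} = 10, h_{tt} = 6, h_{xt} = -1, giving D = 59 > 0 with h_{xx} > 0, so the point is a local minimum.
h(3/59, -29/59) = -517/59.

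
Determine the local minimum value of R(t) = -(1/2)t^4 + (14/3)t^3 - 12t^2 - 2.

R'(t) = -2t^3 + 14t^2 - 24t = 0 at t = 0, 3, 4.
R''(t) = -6t^2 + 28t - 24. R''(0) = -24 < 0 ⇒ local maximum; R''(3) = 6 > 0 ⇒ local minimum; R''(4) = -8 < 0 ⇒ local maximum.
Thus R has its local minimum at t = 3, with value -49/2.

-49/2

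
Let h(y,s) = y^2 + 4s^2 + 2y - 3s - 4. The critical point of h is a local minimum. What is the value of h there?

-89/16

∂h/∂y = 2y + 2 = 0 and ∂h/∂s = 8s - 3 = 0, so (y, s) = (-1, 3/8).
The Hessian has h_{yy} = 2, h_{ss} = 8, h_{ys} = 0, giving D = 16 > 0 with h_{yy} > 0, so the point is a local minimum.
h(-1, 3/8) = -89/16.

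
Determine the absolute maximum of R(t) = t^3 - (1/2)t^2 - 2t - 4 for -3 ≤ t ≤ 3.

25/2

The derivative is 3t^2 - t - 2, which vanishes at t = -2/3 and t = 1.
Evaluating at the critical points and endpoints: R(-3) = -59/2,  R(-2/3) = -86/27,  R(1) = -11/2,  R(3) = 25/2.
Hence the absolute maximum is 25/2 at t = 3.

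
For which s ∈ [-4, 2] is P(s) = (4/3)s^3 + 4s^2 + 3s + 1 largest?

2

P'(s) = 4s^2 + 8s + 3, which vanishes at s = -3/2 and s = -1/2.
Candidates: P(-4) = -97/3; P(-3/2) = 1; P(-1/2) = 1/3; P(2) = 101/3.
The maximum over the interval is 101/3, attained at s = 2.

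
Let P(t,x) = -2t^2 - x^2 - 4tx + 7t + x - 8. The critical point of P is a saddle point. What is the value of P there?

-87/8

∂P/∂t = -4t - 4x + 7 = 0 and ∂P/∂x = -4t - 2x + 1 = 0, so (t, x) = (-5/4, 3).
The Hessian has P_{tt} = -4, P_{xx} = -2, P_{tx} = -4, giving D = -8 < 0, so the point is a saddle point.
P(-5/4, 3) = -87/8.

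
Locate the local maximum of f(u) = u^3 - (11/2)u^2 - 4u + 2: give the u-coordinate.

Critical points: f'(u) = 3u^2 - 11u - 4 vanishes at u = -1/3, 4.
Since f''(u) = 6u - 11, we get f''(-1/3) = -13 < 0 ⇒ local maximum; f''(4) = 13 > 0 ⇒ local minimum.
Thus f has its local maximum at u = -1/3, with value 145/54.

-1/3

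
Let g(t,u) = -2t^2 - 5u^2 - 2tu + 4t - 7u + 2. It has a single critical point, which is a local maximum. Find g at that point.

∂g/∂t = -4t - 2u + 4 = 0 and ∂g/∂u = -2t - 10u - 7 = 0, so (t, u) = (3/2, -1).
The Hessian has g_{tt} = -4, g_{uu} = -10, g_{tu} = -2, giving D = 36 > 0 with g_{tt} < 0, so the point is a local maximum.
g(3/2, -1) = 17/2.

17/2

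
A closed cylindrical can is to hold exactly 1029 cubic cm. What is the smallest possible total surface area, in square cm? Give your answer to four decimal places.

564.2325

With radius r and height h, πr²h = 1029 so h = 1029/(πr²), and S(r) = 2πr² + 2πrh = 2πr² + 2·1029/r.
S'(r) = 4πr − 2·1029/r² = 0 ⇒ r³ = 1029/(2π), so r ≈ 5.4711 and h = 2r ≈ 10.9423.
S''(r) = 4π + 4·1029/r³ > 0, so this is the minimum; S ≈ 564.2325.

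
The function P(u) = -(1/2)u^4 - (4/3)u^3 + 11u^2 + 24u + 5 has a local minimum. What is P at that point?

Critical points: P'(u) = -2u^3 - 4u^2 + 22u + 24 vanishes at u = -4, -1, 3.
Since P''(u) = -6u^2 - 8u + 22, we get P''(-4) = -42 < 0 ⇒ local maximum; P''(-1) = 24 > 0 ⇒ local minimum; P''(3) = -56 < 0 ⇒ local maximum.
The local minimum is P(-1) = -43/6.

-43/6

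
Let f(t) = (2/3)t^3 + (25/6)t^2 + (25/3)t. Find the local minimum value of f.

f'(t) = 2t^2 + (25/3)t + 25/3. Setting f'(t) = 0 gives t ∈ {-5/2, -5/3}.
f''(t) = 4t + 25/3. f''(-5/2) = -5/3 < 0 ⇒ local maximum; f''(-5/3) = 5/3 > 0 ⇒ local minimum.
The local minimum is f(-5/3) = -875/162.

-875/162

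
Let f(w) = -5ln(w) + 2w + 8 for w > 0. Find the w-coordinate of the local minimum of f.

5/2

f'(w) = -5/w + 2 = 0 gives w = 5/2.
f''(w) = 5/w², which is positive for w > 0, so this is a local minimum.
f(5/2) = -5·ln(5/2) + 5 + 8 ≈ 8.4185.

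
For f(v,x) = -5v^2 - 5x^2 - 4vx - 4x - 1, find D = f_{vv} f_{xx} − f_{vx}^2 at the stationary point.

∂f/∂v = -10v - 4x = 0 and ∂f/∂x = -4v - 10x - 4 = 0, so (v, x) = (4/21, -10/21).
The Hessian has f_{vv} = -10, f_{xx} = -10, f_{vx} = -4, giving D = 84 > 0 with f_{vv} < 0, so the point is a local maximum.
D = (-10)·(-10) − (-4)^2 = 84.

84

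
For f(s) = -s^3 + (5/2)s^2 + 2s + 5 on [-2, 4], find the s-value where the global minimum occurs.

Differentiating, f'(s) = -3s^2 + 5s + 2; which vanishes at s = -1/3 and s = 2.
Compare values at every candidate in [-2, 4]: f(-2) = 19,  f(-1/3) = 251/54,  f(2) = 11,  f(4) = -11.
So the minimum is f(4) = -11.

4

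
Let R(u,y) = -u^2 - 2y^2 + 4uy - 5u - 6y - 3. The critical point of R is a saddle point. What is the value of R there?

-115/4

∂R/∂u = -2u + 4y - 5 = 0 and ∂R/∂y = 4u - 4y - 6 = 0, so (u, y) = (11/2, 4).
The Hessian has R_{uu} = -2, R_{yy} = -4, R_{uy} = 4, giving D = -8 < 0, so the point is a saddle point.
R(11/2, 4) = -115/4.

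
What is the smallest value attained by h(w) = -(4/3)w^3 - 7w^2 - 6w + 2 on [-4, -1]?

h'(w) = -4w^2 - 14w - 6, whose only zero in [-4, -1] is w = -3.
Evaluating at the critical points and endpoints: h(-4) = -2/3,  h(-3) = -7,  h(-1) = 7/3.
Hence the absolute minimum is -7 at w = -3.

-7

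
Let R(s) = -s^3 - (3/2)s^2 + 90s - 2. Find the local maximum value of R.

Critical points: R'(s) = -3s^2 - 3s + 90 vanishes at s = -6, 5.
R''(s) = -6s - 3. R''(-6) = 33 > 0 ⇒ local minimum; R''(5) = -33 < 0 ⇒ local maximum.
The local maximum is R(5) = 571/2.

571/2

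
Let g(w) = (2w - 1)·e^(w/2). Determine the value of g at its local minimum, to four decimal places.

Differentiating with the product rule gives g'(w) = (w + 3/2)·e^(w/2). Since e^(w/2) > 0, the only critical point is w = -3/2.
g''(-3/2) has the same sign as 1 > 0, so this is a local minimum.
g(-3/2) = (-4)·e^(-3/4) ≈ -1.8895.

-1.8895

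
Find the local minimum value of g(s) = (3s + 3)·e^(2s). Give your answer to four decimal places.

-0.0747

Differentiating with the product rule gives g'(s) = (6s + 9)·e^(2s). Since e^(2s) > 0, the only critical point is s = -3/2.
g''(-3/2) has the same sign as 6 > 0, so this is a local minimum.
g(-3/2) = (-3/2)·e^(-3) ≈ -0.0747.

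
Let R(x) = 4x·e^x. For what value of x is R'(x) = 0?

-1

Differentiating with the product rule gives R'(x) = (4x + 4)·e^x. Since e^x > 0, the only critical point is x = -1.
R''(-1) has the same sign as 4 > 0, so this is a local minimum.
R(-1) = (-4)·e^(-1) ≈ -1.4715.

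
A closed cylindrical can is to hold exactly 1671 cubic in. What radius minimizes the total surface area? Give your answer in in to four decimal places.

With radius r and height h, πr²h = 1671 so h = 1671/(πr²), and S(r) = 2πr² + 2πrh = 2πr² + 2·1671/r.
S'(r) = 4πr − 2·1671/r² = 0 ⇒ r³ = 1671/(2π), so r ≈ 6.4308 and h = 2r ≈ 12.8616.
S''(r) = 4π + 4·1671/r³ > 0, so this is the minimum; S ≈ 779.5288.

6.4308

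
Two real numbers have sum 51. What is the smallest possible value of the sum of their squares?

With a + b = 51, a^2 + b^2 = a^2 + (51 − a)^2.
The derivative 2a − 2(51 − a) = 4a − 102 vanishes at a = 51/2; second derivative 4 > 0, a minimum.
The minimum is 2·(51/2)^2 = 2601/2.

2601/2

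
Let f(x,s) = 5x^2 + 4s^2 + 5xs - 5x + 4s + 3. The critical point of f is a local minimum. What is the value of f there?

∂f/∂x = 10x + 5s - 5 = 0 and ∂f/∂s = 5x + 8s + 4 = 0, so (x, s) = (12/11, -13/11).
The Hessian has f_{xx} = 10, f_{ss} = 8, f_{xs} = 5, giving D = 55 > 0 with f_{xx} > 0, so the point is a local minimum.
f(12/11, -13/11) = -23/11.

-23/11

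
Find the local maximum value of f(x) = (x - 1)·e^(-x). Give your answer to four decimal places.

Differentiating with the product rule gives f'(x) = (-x + 2)·e^(-x). Since e^(-x) > 0, the only critical point is x = 2.
f''(2) has the same sign as -1 < 0, so this is a local maximum.
f(2) = (1)·e^(-2) ≈ 0.1353.

0.1353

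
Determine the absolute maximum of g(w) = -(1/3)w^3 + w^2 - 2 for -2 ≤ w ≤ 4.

The derivative is -w^2 + 2w, which vanishes at w = 0 and w = 2.
Evaluating at the critical points and endpoints: g(-2) = 14/3; g(0) = -2; g(2) = -2/3; g(4) = -22/3.
Hence the absolute maximum is 14/3 at w = -2.

14/3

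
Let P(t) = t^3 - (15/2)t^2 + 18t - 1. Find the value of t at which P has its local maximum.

2

Critical points: P'(t) = 3t^2 - 15t + 18 vanishes at t = 2, 3.
P''(t) = 6t - 15. P''(2) = -3 < 0 ⇒ local maximum; P''(3) = 3 > 0 ⇒ local minimum.
The local maximum is P(2) = 13.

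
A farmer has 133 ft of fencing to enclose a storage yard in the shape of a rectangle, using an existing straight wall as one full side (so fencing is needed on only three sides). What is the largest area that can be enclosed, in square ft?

Let the sides perpendicular to the wall have length x and the parallel side y, so 2x + y = 133 and the area is A = xy = x(133 − 2x).
A'(x) = 133 − 4x = 0 gives x = 133/4, and A''(x) = −4 < 0 confirms a maximum.
Then y = 133 − 2·133/4 = 133/2 and A = 17689/8.

17689/8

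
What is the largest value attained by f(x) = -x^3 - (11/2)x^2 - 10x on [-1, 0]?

The derivative is -3x^2 - 11x - 10, which has no zeros in [-1, 0].
Compare values at every candidate in [-1, 0]: f(-1) = 11/2,  f(0) = 0.
The maximum over the interval is 11/2, attained at x = -1.

11/2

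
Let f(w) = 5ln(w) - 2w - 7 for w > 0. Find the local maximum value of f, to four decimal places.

f'(w) = 5/w − 2 = 0 gives w = 5/2.
f''(w) = -5/w², which is negative for w > 0, so this is a local maximum.
f(5/2) = 5·ln(5/2) - 5 - 7 ≈ -7.4185.

-7.4185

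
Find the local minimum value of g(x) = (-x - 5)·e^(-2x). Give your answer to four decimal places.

-4051.5420

Differentiating with the product rule gives g'(x) = (2x + 9)·e^(-2x). Since e^(-2x) > 0, the only critical point is x = -9/2.
g''(-9/2) has the same sign as 2 > 0, so this is a local minimum.
g(-9/2) = (-1/2)·e^(9) ≈ -4051.5420.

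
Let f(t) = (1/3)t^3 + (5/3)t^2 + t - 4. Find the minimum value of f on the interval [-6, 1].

The derivative is t^2 + (10/3)t + 1, which vanishes at t = -3 and t = -1/3.
Compare values at every candidate in [-6, 1]: f(-6) = -22,  f(-3) = -1,  f(-1/3) = -337/81,  f(1) = -1.
The minimum over the interval is -22, attained at t = -6.

-22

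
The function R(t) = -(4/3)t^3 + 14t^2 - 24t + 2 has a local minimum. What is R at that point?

-28/3

R'(t) = -4t^2 + 28t - 24 = 0 at t = 1, 6.
R''(t) = -8t + 28. R''(1) = 20 > 0 ⇒ local minimum; R''(6) = -20 < 0 ⇒ local maximum.
So the local minimum value is R(1) = -28/3.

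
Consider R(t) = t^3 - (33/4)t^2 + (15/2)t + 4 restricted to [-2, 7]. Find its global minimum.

-52

The derivative is 3t^2 - (33/2)t + 15/2, which vanishes at t = 1/2 and t = 5.
Candidates: R(-2) = -52; R(1/2) = 93/16; R(5) = -159/4; R(7) = -19/4.
So the minimum is R(-2) = -52.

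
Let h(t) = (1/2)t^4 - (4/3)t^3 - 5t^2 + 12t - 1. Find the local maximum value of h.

h'(t) = 2t^3 - 4t^2 - 10t + 12 = 0 at t = -2, 1, 3.
h''(t) = 6t^2 - 8t - 10. h''(-2) = 30 > 0 ⇒ local minimum; h''(1) = -12 < 0 ⇒ local maximum; h''(3) = 20 > 0 ⇒ local minimum.
So the local maximum value is h(1) = 31/6.

31/6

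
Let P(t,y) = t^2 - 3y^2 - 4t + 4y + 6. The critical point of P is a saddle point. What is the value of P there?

∂P/∂t = 2t - 4 = 0 and ∂P/∂y = -6y + 4 = 0, so (t, y) = (2, 2/3).
The Hessian has P_{tt} = 2, P_{yy} = -6, P_{ty} = 0, giving D = -12 < 0, so the point is a saddle point.
P(2, 2/3) = 10/3.

10/3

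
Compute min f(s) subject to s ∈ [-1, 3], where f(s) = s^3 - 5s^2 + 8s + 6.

f'(s) = 3s^2 - 10s + 8, which vanishes at s = 4/3 and s = 2.
Compare values at every candidate in [-1, 3]: f(-1) = -8; f(4/3) = 274/27; f(2) = 10; f(3) = 12.
The minimum over the interval is -8, attained at s = -1.

-8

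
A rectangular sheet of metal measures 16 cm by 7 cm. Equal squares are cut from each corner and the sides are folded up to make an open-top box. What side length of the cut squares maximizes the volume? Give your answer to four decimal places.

1.5179

With cut size x, the volume is V(x) = x(16 − 2x)(7 − 2x) for 0 < x < 3.5.
V'(x) = 12x^2 − 92x + 112. Setting V'(x) = 0 gives x ≈ 1.5179 (the root in (0, 3.5)).
V''(x) = 24x − 92 is negative there, so this is the maximum; V ≈ 78.0090.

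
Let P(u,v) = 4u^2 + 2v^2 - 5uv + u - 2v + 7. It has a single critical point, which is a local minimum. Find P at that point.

∂P/∂u = 8u - 5v + 1 = 0 and ∂P/∂v = -5u + 4v - 2 = 0, so (u, v) = (6/7, 11/7).
The Hessian has P_{uu} = 8, P_{vv} = 4, P_{uv} = -5, giving D = 7 > 0 with P_{uu} > 0, so the point is a local minimum.
P(6/7, 11/7) = 41/7.

41/7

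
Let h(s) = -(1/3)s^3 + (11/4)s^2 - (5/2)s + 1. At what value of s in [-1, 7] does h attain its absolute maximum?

5

Differentiating, h'(s) = -s^2 + (11/2)s - 5/2; which vanishes at s = 1/2 and s = 5.
Compare values at every candidate in [-1, 7]: h(-1) = 79/12,  h(1/2) = 19/48,  h(5) = 187/12,  h(7) = 47/12.
The maximum over the interval is 187/12, attained at s = 5.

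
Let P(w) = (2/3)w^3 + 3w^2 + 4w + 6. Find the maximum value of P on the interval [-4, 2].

P'(w) = 2w^2 + 6w + 4, which vanishes at w = -2 and w = -1.
Candidates: P(-4) = -14/3; P(-2) = 14/3; P(-1) = 13/3; P(2) = 94/3.
So the maximum is P(2) = 94/3.

94/3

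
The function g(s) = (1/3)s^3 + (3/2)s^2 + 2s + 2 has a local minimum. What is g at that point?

7/6

g'(s) = s^2 + 3s + 2. Setting g'(s) = 0 gives s ∈ {-2, -1}.
Since g''(s) = 2s + 3, we get g''(-2) = -1 < 0 ⇒ local maximum; g''(-1) = 1 > 0 ⇒ local minimum.
So the local minimum value is g(-1) = 7/6.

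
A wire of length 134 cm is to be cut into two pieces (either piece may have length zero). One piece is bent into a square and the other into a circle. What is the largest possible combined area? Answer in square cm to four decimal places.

1428.8931

Let x be the length used for the square. Square side x/4; circle radius (134−x)/(2π).
A(x) = (x/4)² + π·((134−x)/(2π))² = x²/16 + (134−x)²/(4π) for 0 ≤ x ≤ 134. A'(x) = x/8 − (134−x)/(2π) = 0 gives x = 4·134/(π+4) ≈ 75.0533.
A'' > 0, so the interior critical point is a minimum; the maximum is at an endpoint. A(0) = 1428.8931 and A(134) = 1122.2500, so the largest area is 1428.8931.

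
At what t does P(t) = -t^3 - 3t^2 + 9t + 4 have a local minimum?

P'(t) = -3t^2 - 6t + 9 = 0 at t = -3, 1.
Second-derivative test with P''(t) = -6t - 6: P''(-3) = 12 > 0 ⇒ local minimum; P''(1) = -12 < 0 ⇒ local maximum.
Thus P has its local minimum at t = -3, with value -23.

-3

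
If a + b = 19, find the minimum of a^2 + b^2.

With a + b = 19, a^2 + b^2 = a^2 + (19 − a)^2.
The derivative 2a − 2(19 − a) = 4a − 38 vanishes at a = 19/2; second derivative 4 > 0, a minimum.
The minimum is 2·(19/2)^2 = 361/2.

361/2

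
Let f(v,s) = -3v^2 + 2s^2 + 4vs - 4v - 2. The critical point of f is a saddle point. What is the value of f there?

-6/5

∂f/∂v = -6v + 4s - 4 = 0 and ∂f/∂s = 4v + 4s = 0, so (v, s) = (-2/5, 2/5).
The Hessian has f_{vv} = -6, f_{ss} = 4, f_{vs} = 4, giving D = -40 < 0, so the point is a saddle point.
f(-2/5, 2/5) = -6/5.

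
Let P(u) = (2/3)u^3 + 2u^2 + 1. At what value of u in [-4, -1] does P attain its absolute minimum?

-4

The derivative is 2u^2 + 4u, whose only zero in [-4, -1] is u = -2.
Candidates: P(-4) = -29/3, P(-2) = 11/3, P(-1) = 7/3.
So the minimum is P(-4) = -29/3.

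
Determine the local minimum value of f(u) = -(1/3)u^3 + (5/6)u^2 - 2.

-2

f'(u) = -u^2 + (5/3)u = 0 at u = 0, 5/3.
Second-derivative test with f''(u) = -2u + 5/3: f''(0) = 5/3 > 0 ⇒ local minimum; f''(5/3) = -5/3 < 0 ⇒ local maximum.
So the local minimum value is f(0) = -2.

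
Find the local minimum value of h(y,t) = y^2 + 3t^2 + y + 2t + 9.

∂h/∂y = 2y + 1 = 0 and ∂h/∂t = 6t + 2 = 0, so (y, t) = (-1/2, -1/3).
The Hessian has h_{yy} = 2, h_{tt} = 6, h_{yt} = 0, giving D = 12 > 0 with h_{yy} > 0, so the point is a local minimum.
h(-1/2, -1/3) = 101/12.

101/12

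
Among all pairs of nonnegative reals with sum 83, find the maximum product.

With x + y = 83, the product is P(x) = x(83 − x).
P'(x) = 83 − 2x = 0 gives x = 83/2; P'' = −2 < 0, so this is the maximum.
P = 83/2·83/2 = 6889/4.

6889/4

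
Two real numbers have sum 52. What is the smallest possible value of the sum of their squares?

1352

With a + b = 52, a^2 + b^2 = a^2 + (52 − a)^2.
The derivative 2a − 2(52 − a) = 4a − 104 vanishes at a = 26; second derivative 4 > 0, a minimum.
The minimum is 2·(26)^2 = 1352.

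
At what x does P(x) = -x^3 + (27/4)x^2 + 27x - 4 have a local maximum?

Critical points: P'(x) = -3x^2 + (27/2)x + 27 vanishes at x = -3/2, 6.
Second-derivative test with P''(x) = -6x + 27/2: P''(-3/2) = 45/2 > 0 ⇒ local minimum; P''(6) = -45/2 < 0 ⇒ local maximum.
Thus P has its local maximum at x = 6, with value 185.

6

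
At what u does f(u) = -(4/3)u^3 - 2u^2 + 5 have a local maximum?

0

f'(u) = -4u^2 - 4u = 0 at u = -1, 0.
f''(u) = -8u - 4. f''(-1) = 4 > 0 ⇒ local minimum; f''(0) = -4 < 0 ⇒ local maximum.
The local maximum is f(0) = 5.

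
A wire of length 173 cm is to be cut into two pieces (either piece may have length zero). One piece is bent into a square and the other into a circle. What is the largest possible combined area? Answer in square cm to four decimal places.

Let x be the length used for the square. Square side x/4; circle radius (173−x)/(2π).
A(x) = (x/4)² + π·((173−x)/(2π))² = x²/16 + (173−x)²/(4π) for 0 ≤ x ≤ 173. A'(x) = x/8 − (173−x)/(2π) = 0 gives x = 4·173/(π+4) ≈ 96.8972.
A'' > 0, so the interior critical point is a minimum; the maximum is at an endpoint. A(0) = 2381.6741 and A(173) = 1870.5625, so the largest area is 2381.6741.

2381.6741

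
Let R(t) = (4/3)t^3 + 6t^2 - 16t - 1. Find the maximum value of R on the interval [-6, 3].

221/3

Differentiating, R'(t) = 4t^2 + 12t - 16; which vanishes at t = -4 and t = 1.
Evaluating at the critical points and endpoints: R(-6) = 23; R(-4) = 221/3; R(1) = -29/3; R(3) = 41.
The maximum over the interval is 221/3, attained at t = -4.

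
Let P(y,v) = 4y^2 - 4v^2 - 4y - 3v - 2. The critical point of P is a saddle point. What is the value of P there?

∂P/∂y = 8y - 4 = 0 and ∂P/∂v = -8v - 3 = 0, so (y, v) = (1/2, -3/8).
The Hessian has P_{yy} = 8, P_{vv} = -8, P_{yv} = 0, giving D = -64 < 0, so the point is a saddle point.
P(1/2, -3/8) = -39/16.

-39/16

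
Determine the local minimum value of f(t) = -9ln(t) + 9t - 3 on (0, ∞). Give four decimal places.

f'(t) = -9/t + 9 = 0 gives t = 1.
f''(t) = 9/t², which is positive for t > 0, so this is a local minimum.
f(1) = -9·ln(1) + 9 - 3 ≈ 6.0000.

6.0000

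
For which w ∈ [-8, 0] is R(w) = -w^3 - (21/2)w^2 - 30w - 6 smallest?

0

R'(w) = -3w^2 - 21w - 30, which vanishes at w = -5 and w = -2.
Compare values at every candidate in [-8, 0]: R(-8) = 74; R(-5) = 13/2; R(-2) = 20; R(0) = -6.
So the minimum is R(0) = -6.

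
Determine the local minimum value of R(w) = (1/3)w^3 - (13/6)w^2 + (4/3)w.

-8

R'(w) = w^2 - (13/3)w + 4/3 = 0 at w = 1/3, 4.
R''(w) = 2w - 13/3. R''(1/3) = -11/3 < 0 ⇒ local maximum; R''(4) = 11/3 > 0 ⇒ local minimum.
The local minimum is R(4) = -8.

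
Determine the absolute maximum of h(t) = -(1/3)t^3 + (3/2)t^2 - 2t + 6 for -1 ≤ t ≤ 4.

h'(t) = -t^2 + 3t - 2, which vanishes at t = 1 and t = 2.
Candidates: h(-1) = 59/6,  h(1) = 31/6,  h(2) = 16/3,  h(4) = 2/3.
Hence the absolute maximum is 59/6 at t = -1.

59/6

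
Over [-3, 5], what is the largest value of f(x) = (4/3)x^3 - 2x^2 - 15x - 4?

The derivative is 4x^2 - 4x - 15, which vanishes at x = -3/2 and x = 5/2.
Candidates: f(-3) = -13, f(-3/2) = 19/2, f(5/2) = -199/6, f(5) = 113/3.
The maximum over the interval is 113/3, attained at x = 5.

113/3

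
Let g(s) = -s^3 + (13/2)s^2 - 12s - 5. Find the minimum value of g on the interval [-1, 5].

-55/2

Differentiating, g'(s) = -3s^2 + 13s - 12; which vanishes at s = 4/3 and s = 3.
Candidates: g(-1) = 29/2,  g(4/3) = -319/27,  g(3) = -19/2,  g(5) = -55/2.
Hence the absolute minimum is -55/2 at s = 5.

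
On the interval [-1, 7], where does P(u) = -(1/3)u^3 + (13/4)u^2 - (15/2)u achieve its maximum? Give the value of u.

Differentiating, P'(u) = -u^2 + (13/2)u - 15/2; which vanishes at u = 3/2 and u = 5.
Candidates: P(-1) = 133/12,  P(3/2) = -81/16,  P(5) = 25/12,  P(7) = -91/12.
So the maximum is P(-1) = 133/12.

-1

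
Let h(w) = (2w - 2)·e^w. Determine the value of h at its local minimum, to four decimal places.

-2.0000

Differentiating with the product rule gives h'(w) = (2w)·e^w. Since e^w > 0, the only critical point is w = 0.
h''(0) has the same sign as 2 > 0, so this is a local minimum.
h(0) = (-2)·e^(0) ≈ -2.0000.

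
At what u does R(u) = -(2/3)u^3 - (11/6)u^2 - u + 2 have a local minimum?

R'(u) = -2u^2 - (11/3)u - 1. Setting R'(u) = 0 gives u ∈ {-3/2, -1/3}.
Since R''(u) = -4u - 11/3, we get R''(-3/2) = 7/3 > 0 ⇒ local minimum; R''(-1/3) = -7/3 < 0 ⇒ local maximum.
So the local minimum value is R(-3/2) = 13/8.

-3/2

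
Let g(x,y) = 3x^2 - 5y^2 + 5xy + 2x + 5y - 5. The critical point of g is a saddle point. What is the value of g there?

∂g/∂x = 6x + 5y + 2 = 0 and ∂g/∂y = 5x - 10y + 5 = 0, so (x, y) = (-9/17, 4/17).
The Hessian has g_{xx} = 6, g_{yy} = -10, g_{xy} = 5, giving D = -85 < 0, so the point is a saddle point.
g(-9/17, 4/17) = -84/17.

-84/17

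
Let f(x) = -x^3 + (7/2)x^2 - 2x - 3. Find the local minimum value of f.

Critical points: f'(x) = -3x^2 + 7x - 2 vanishes at x = 1/3, 2.
Second-derivative test with f''(x) = -6x + 7: f''(1/3) = 5 > 0 ⇒ local minimum; f''(2) = -5 < 0 ⇒ local maximum.
Thus f has its local minimum at x = 1/3, with value -179/54.

-179/54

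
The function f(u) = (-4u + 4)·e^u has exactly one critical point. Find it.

By the product rule, f'(u) = (-4u)·e^u. Since e^u > 0, the only critical point is u = 0.
f''(0) has the same sign as -4 < 0, so this is a local maximum.
f(0) = (4)·e^(0) ≈ 4.0000.

0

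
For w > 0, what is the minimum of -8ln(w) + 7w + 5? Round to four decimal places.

11.9317

P'(w) = -8/w + 7 = 0 gives w = 8/7.
P''(w) = 8/w², which is positive for w > 0, so this is a local minimum.
P(8/7) = -8·ln(8/7) + 8 + 5 ≈ 11.9317.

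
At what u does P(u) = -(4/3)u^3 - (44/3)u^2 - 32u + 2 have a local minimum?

P'(u) = -4u^2 - (88/3)u - 32. Setting P'(u) = 0 gives u ∈ {-6, -4/3}.
Since P''(u) = -8u - 88/3, we get P''(-6) = 56/3 > 0 ⇒ local minimum; P''(-4/3) = -56/3 < 0 ⇒ local maximum.
The local minimum is P(-6) = -46.

-6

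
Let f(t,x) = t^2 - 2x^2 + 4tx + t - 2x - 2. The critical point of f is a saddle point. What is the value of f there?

-19/12

∂f/∂t = 2t + 4x + 1 = 0 and ∂f/∂x = 4t - 4x - 2 = 0, so (t, x) = (1/6, -1/3).
The Hessian has f_{tt} = 2, f_{xx} = -4, f_{tx} = 4, giving D = -24 < 0, so the point is a saddle point.
f(1/6, -1/3) = -19/12.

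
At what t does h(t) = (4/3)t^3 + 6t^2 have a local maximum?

-3

Critical points: h'(t) = 4t^2 + 12t vanishes at t = -3, 0.
h''(t) = 8t + 12. h''(-3) = -12 < 0 ⇒ local maximum; h''(0) = 12 > 0 ⇒ local minimum.
The local maximum is h(-3) = 18.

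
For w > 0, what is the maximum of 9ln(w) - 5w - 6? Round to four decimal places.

-9.7099

R'(w) = 9/w − 5 = 0 gives w = 9/5.
R''(w) = -9/w², which is negative for w > 0, so this is a local maximum.
R(9/5) = 9·ln(9/5) - 9 - 6 ≈ -9.7099.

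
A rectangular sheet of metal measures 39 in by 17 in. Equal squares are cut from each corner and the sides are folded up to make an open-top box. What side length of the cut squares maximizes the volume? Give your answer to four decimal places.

3.6888

With cut size x, the volume is V(x) = x(39 − 2x)(17 − 2x) for 0 < x < 8.5.
V'(x) = 12x^2 − 224x + 663. Setting V'(x) = 0 gives x ≈ 3.6888 (the root in (0, 8.5)).
V''(x) = 24x − 224 is negative there, so this is the maximum; V ≈ 1122.4405.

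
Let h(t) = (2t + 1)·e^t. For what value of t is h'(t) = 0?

-3/2

h'(t) = 2·e^t + (2t + 1)·1·e^t = (2t + 3)·e^t. Since e^t > 0, the only critical point is t = -3/2.
h''(-3/2) has the same sign as 2 > 0, so this is a local minimum.
h(-3/2) = (-2)·e^(-3/2) ≈ -0.4463.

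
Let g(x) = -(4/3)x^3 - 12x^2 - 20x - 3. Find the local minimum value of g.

Critical points: g'(x) = -4x^2 - 24x - 20 vanishes at x = -5, -1.
g''(x) = -8x - 24. g''(-5) = 16 > 0 ⇒ local minimum; g''(-1) = -16 < 0 ⇒ local maximum.
Thus g has its local minimum at x = -5, with value -109/3.

-109/3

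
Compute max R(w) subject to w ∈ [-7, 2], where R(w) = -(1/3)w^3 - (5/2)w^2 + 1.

R'(w) = -w^2 - 5w, which vanishes at w = -5 and w = 0.
Candidates: R(-7) = -43/6; R(-5) = -119/6; R(0) = 1; R(2) = -35/3.
Hence the absolute maximum is 1 at w = 0.

1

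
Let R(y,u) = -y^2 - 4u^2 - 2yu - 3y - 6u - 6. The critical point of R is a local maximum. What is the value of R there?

∂R/∂y = -2y - 2u - 3 = 0 and ∂R/∂u = -2y - 8u - 6 = 0, so (y, u) = (-1, -1/2).
The Hessian has R_{yy} = -2, R_{uu} = -8, R_{yu} = -2, giving D = 12 > 0 with R_{yy} < 0, so the point is a local maximum.
R(-1, -1/2) = -3.

-3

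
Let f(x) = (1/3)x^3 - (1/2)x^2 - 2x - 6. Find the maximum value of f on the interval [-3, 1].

Differentiating, f'(x) = x^2 - x - 2; whose only zero in [-3, 1] is x = -1.
Candidates: f(-3) = -27/2,  f(-1) = -29/6,  f(1) = -49/6.
So the maximum is f(-1) = -29/6.

-29/6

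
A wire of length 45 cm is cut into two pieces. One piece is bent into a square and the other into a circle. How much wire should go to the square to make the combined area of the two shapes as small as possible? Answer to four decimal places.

25.2045

Let x be the length used for the square. Square side x/4; circle radius (45−x)/(2π).
A(x) = (x/4)² + π·((45−x)/(2π))² = x²/16 + (45−x)²/(4π) for 0 ≤ x ≤ 45. A'(x) = x/8 − (45−x)/(2π) = 0 gives x = 4·45/(π+4) ≈ 25.2045.
A'' = 1/8 + 1/(2π) > 0, so this gives the minimum combined area; x ≈ 25.2045 cm to the square.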